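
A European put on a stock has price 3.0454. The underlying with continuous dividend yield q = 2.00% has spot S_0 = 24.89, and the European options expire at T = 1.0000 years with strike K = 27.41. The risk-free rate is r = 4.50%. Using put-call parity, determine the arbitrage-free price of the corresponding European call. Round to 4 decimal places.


Answer: Call price = 1.2387

Derivation:
Put-call parity: C - P = S_0 * exp(-qT) - K * exp(-rT).
S_0 * exp(-qT) = 24.8900 * 0.98019867 = 24.39714498
K * exp(-rT) = 27.4100 * 0.95599748 = 26.20389098
C = P + S*exp(-qT) - K*exp(-rT)
C = 3.0454 + 24.39714498 - 26.20389098 = 1.2387


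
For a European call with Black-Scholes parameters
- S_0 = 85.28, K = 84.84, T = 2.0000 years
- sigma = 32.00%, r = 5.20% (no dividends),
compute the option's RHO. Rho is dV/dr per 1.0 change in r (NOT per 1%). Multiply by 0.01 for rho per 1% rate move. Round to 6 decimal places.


Answer: Rho = 77.372938

Derivation:
d1 = 0.4675143229; d2 = 0.0149659829
phi(d1) = 0.3576417992; exp(-qT) = 1.0000000000; exp(-rT) = 0.9012252974
N(d2) = 0.5059703405
Rho = K*T*exp(-rT)*N(d2) = 84.8400 * 2.0000 * 0.9012252974 * 0.5059703405 = 77.372938


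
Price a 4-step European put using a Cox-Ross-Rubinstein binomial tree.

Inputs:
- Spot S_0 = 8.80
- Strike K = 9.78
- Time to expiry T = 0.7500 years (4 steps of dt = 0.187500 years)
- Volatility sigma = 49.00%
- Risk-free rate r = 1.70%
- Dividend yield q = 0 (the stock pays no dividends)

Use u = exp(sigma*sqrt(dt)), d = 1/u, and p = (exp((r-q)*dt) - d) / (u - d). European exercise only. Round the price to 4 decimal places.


dt = T/N = 0.187500
u = exp(sigma*sqrt(dt)) = 1.236366; d = 1/u = 0.808822
p = (exp((r-q)*dt) - d) / (u - d) = 0.454621
Discount per step: exp(-r*dt) = 0.996818
Stock lattice S(k, i) with i counting down-moves:
  k=0: S(0,0) = 8.8000
  k=1: S(1,0) = 10.8800; S(1,1) = 7.1176
  k=2: S(2,0) = 13.4517; S(2,1) = 8.8000; S(2,2) = 5.7569
  k=3: S(3,0) = 16.6312; S(3,1) = 10.8800; S(3,2) = 7.1176; S(3,3) = 4.6563
  k=4: S(4,0) = 20.5622; S(4,1) = 13.4517; S(4,2) = 8.8000; S(4,3) = 5.7569; S(4,4) = 3.7661
Terminal payoffs V(N, i) = max(K - S_T, 0):
  V(4,0) = 0.000000; V(4,1) = 0.000000; V(4,2) = 0.980000; V(4,3) = 4.023099; V(4,4) = 6.013874
Backward induction: V(k, i) = exp(-r*dt) * [p * V(k+1, i) + (1-p) * V(k+1, i+1)].
  V(3,0) = exp(-r*dt) * [p*0.000000 + (1-p)*0.000000] = 0.000000
  V(3,1) = exp(-r*dt) * [p*0.000000 + (1-p)*0.980000] = 0.532770
  V(3,2) = exp(-r*dt) * [p*0.980000 + (1-p)*4.023099] = 2.631241
  V(3,3) = exp(-r*dt) * [p*4.023099 + (1-p)*6.013874] = 5.092567
  V(2,0) = exp(-r*dt) * [p*0.000000 + (1-p)*0.532770] = 0.289637
  V(2,1) = exp(-r*dt) * [p*0.532770 + (1-p)*2.631241] = 1.671894
  V(2,2) = exp(-r*dt) * [p*2.631241 + (1-p)*5.092567] = 3.960950
  V(1,0) = exp(-r*dt) * [p*0.289637 + (1-p)*1.671894] = 1.040169
  V(1,1) = exp(-r*dt) * [p*1.671894 + (1-p)*3.960950] = 2.911003
  V(0,0) = exp(-r*dt) * [p*1.040169 + (1-p)*2.911003] = 2.053925

Answer: Price = V(0,0) = 2.0539


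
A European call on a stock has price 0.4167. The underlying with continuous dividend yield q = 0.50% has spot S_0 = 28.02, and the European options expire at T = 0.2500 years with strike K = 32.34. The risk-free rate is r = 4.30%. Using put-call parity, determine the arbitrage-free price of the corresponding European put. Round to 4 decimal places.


Put-call parity: C - P = S_0 * exp(-qT) - K * exp(-rT).
S_0 * exp(-qT) = 28.0200 * 0.99875078 = 27.98499688
K * exp(-rT) = 32.3400 * 0.98930757 = 31.99420697
P = C - S*exp(-qT) + K*exp(-rT)
P = 0.4167 - 27.98499688 + 31.99420697 = 4.4259

Answer: Put price = 4.4259


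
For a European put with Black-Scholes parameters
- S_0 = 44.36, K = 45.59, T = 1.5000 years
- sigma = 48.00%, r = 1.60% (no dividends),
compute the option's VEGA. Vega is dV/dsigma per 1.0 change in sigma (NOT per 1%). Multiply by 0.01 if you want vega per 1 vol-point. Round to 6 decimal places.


d1 = 0.2882399092; d2 = -0.2996376291
phi(d1) = 0.3827092732; exp(-qT) = 1.0000000000; exp(-rT) = 0.9762857098
Vega = S * exp(-qT) * phi(d1) * sqrt(T) = 44.3600 * 1.0000000000 * 0.3827092732 * 1.2247448714 = 20.792473

Answer: Vega = 20.792473


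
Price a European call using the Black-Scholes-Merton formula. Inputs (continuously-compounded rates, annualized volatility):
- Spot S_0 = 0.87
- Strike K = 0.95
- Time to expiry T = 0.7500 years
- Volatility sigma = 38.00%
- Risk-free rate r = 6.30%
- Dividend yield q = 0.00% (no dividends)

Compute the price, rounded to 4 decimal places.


Answer: Price = 0.0989

Derivation:
d1 = (ln(S/K) + (r - q + 0.5*sigma^2) * T) / (sigma * sqrt(T)) = 0.04081328
d2 = d1 - sigma * sqrt(T) = -0.28827638
exp(-rT) = 0.95384891; exp(-qT) = 1.00000000
C = S_0 * exp(-qT) * N(d1) - K * exp(-rT) * N(d2)
N(d1) = 0.51627762; N(d2) = 0.38656759
C = 0.8700 * 1.00000000 * 0.51627762 - 0.9500 * 0.95384891 * 0.38656759 = 0.0989


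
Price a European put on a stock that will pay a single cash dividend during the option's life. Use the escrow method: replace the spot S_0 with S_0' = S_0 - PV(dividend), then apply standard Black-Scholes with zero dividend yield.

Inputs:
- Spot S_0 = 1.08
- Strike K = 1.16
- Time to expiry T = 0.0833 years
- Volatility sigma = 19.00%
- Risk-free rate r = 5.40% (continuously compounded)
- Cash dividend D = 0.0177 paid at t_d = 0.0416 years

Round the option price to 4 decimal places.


PV(D) = D * exp(-r * t_d) = 0.0177 * 0.99775612 = 0.01766028
S_0' = S_0 - PV(D) = 1.0800 - 0.01766028 = 1.06233972
d1 = (ln(S_0'/K) + (r + sigma^2/2)*T) / (sigma*sqrt(T)) = -1.49432006
d2 = d1 - sigma*sqrt(T) = -1.54915736
exp(-rT) = 0.99551190
N(-d1) = 0.93245401; N(-d2) = 0.93932805
P = K * exp(-rT) * N(-d2) - S_0' * N(-d1) = 1.1600 * 0.99551190 * 0.93932805 - 1.06233972 * 0.93245401 = 0.0941

Answer: Price = 0.0941


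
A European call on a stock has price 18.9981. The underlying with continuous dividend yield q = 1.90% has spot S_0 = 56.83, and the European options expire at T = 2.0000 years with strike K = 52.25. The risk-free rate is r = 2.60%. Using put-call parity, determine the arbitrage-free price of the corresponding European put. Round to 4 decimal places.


Put-call parity: C - P = S_0 * exp(-qT) - K * exp(-rT).
S_0 * exp(-qT) = 56.8300 * 0.96271294 = 54.71097643
K * exp(-rT) = 52.2500 * 0.94932887 = 49.60243329
P = C - S*exp(-qT) + K*exp(-rT)
P = 18.9981 - 54.71097643 + 49.60243329 = 13.8896

Answer: Put price = 13.8896


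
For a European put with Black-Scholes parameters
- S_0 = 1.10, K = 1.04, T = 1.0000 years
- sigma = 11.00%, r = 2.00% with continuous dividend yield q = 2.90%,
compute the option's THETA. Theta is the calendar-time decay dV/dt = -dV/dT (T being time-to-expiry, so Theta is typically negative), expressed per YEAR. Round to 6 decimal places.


d1 = 0.4830860605; d2 = 0.3730860605
phi(d1) = 0.3550045743; exp(-qT) = 0.9714164645; exp(-rT) = 0.9801986733
Theta = -S*exp(-qT)*phi(d1)*sigma/(2*sqrt(T)) + r*K*exp(-rT)*N(-d2) - q*S*exp(-qT)*N(-d1)
N(-d1) = 0.3145173156; N(-d2) = 0.3545421965; sqrt(T) = 1.0000000000
Term 1 = -1.1000 * 0.9714164645 * 0.3550045743 * 0.1100 / (2 * 1.0000000000) = -0.0208638660
Term 2 = 0.0200 * 1.0400 * 0.9801986733 * 0.3545421965 = 0.0072284532
Term 3 = -0.0290 * 1.1000 * 0.9714164645 * 0.3145173156 = -0.0097463208
Theta = -0.0208638660 + (0.0072284532) + (-0.0097463208) = -0.023382

Answer: Theta = -0.023382


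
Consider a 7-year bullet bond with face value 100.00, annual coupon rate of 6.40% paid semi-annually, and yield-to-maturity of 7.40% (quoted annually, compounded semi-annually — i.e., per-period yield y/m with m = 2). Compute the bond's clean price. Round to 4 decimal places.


Answer: Price = 94.6123

Derivation:
Coupon per period c = face * coupon_rate / m = 3.200000
Periods per year m = 2; per-period yield y/m = 0.037000
Number of cashflows N = 14
Cashflows (t years, CF_t, discount factor 1/(1+y/m)^(m*t), PV):
  t = 0.5000: CF_t = 3.200000, DF = 0.964320, PV = 3.085824
  t = 1.0000: CF_t = 3.200000, DF = 0.929913, PV = 2.975723
  t = 1.5000: CF_t = 3.200000, DF = 0.896734, PV = 2.869549
  t = 2.0000: CF_t = 3.200000, DF = 0.864739, PV = 2.767164
  t = 2.5000: CF_t = 3.200000, DF = 0.833885, PV = 2.668432
  t = 3.0000: CF_t = 3.200000, DF = 0.804132, PV = 2.573223
  t = 3.5000: CF_t = 3.200000, DF = 0.775441, PV = 2.481411
  t = 4.0000: CF_t = 3.200000, DF = 0.747773, PV = 2.392875
  t = 4.5000: CF_t = 3.200000, DF = 0.721093, PV = 2.307497
  t = 5.0000: CF_t = 3.200000, DF = 0.695364, PV = 2.225166
  t = 5.5000: CF_t = 3.200000, DF = 0.670554, PV = 2.145772
  t = 6.0000: CF_t = 3.200000, DF = 0.646629, PV = 2.069212
  t = 6.5000: CF_t = 3.200000, DF = 0.623557, PV = 1.995382
  t = 7.0000: CF_t = 103.200000, DF = 0.601309, PV = 62.055047
Price P = sum_t PV_t = 94.612278


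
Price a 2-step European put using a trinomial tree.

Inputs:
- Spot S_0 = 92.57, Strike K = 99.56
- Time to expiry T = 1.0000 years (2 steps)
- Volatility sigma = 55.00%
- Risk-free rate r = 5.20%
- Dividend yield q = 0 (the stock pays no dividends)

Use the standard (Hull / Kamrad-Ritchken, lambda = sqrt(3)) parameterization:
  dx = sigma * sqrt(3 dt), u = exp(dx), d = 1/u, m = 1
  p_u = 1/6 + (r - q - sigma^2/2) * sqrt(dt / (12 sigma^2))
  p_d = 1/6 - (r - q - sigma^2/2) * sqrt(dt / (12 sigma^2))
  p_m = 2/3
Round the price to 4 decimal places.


dt = T/N = 0.500000; dx = sigma*sqrt(3*dt) = 0.673610
u = exp(dx) = 1.961304; d = 1/u = 0.509865
p_u = 0.129832, p_m = 0.666667, p_d = 0.203502
Discount per step: exp(-r*dt) = 0.974335
Stock lattice S(k, j) with j the centered position index:
  k=0: S(0,+0) = 92.5700
  k=1: S(1,-1) = 47.1982; S(1,+0) = 92.5700; S(1,+1) = 181.5579
  k=2: S(2,-2) = 24.0647; S(2,-1) = 47.1982; S(2,+0) = 92.5700; S(2,+1) = 181.5579; S(2,+2) = 356.0903
Terminal payoffs V(N, j) = max(K - S_T, 0):
  V(2,-2) = 75.495307; V(2,-1) = 52.361815; V(2,+0) = 6.990000; V(2,+1) = 0.000000; V(2,+2) = 0.000000
Backward induction: V(k, j) = exp(-r*dt) * [p_u * V(k+1, j+1) + p_m * V(k+1, j) + p_d * V(k+1, j-1)]
  V(1,-1) = exp(-r*dt) * [p_u*6.990000 + p_m*52.361815 + p_d*75.495307] = 49.865330
  V(1,+0) = exp(-r*dt) * [p_u*0.000000 + p_m*6.990000 + p_d*52.361815] = 14.922647
  V(1,+1) = exp(-r*dt) * [p_u*0.000000 + p_m*0.000000 + p_d*6.990000] = 1.385970
  V(0,+0) = exp(-r*dt) * [p_u*1.385970 + p_m*14.922647 + p_d*49.865330] = 19.755675

Answer: Price = V(0,0) = 19.7557


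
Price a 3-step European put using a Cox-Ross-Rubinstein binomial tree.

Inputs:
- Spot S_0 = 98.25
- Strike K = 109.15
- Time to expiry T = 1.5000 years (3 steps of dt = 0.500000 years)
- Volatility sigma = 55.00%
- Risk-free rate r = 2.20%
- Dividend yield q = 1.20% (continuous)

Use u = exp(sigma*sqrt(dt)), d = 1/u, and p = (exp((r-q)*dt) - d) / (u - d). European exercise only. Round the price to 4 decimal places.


Answer: Price = V(0,0) = 33.2143

Derivation:
dt = T/N = 0.500000
u = exp(sigma*sqrt(dt)) = 1.475370; d = 1/u = 0.677796
p = (exp((r-q)*dt) - d) / (u - d) = 0.410265
Discount per step: exp(-r*dt) = 0.989060
Stock lattice S(k, i) with i counting down-moves:
  k=0: S(0,0) = 98.2500
  k=1: S(1,0) = 144.9551; S(1,1) = 66.5935
  k=2: S(2,0) = 213.8624; S(2,1) = 98.2500; S(2,2) = 45.1368
  k=3: S(3,0) = 315.5261; S(3,1) = 144.9551; S(3,2) = 66.5935; S(3,3) = 30.5935
Terminal payoffs V(N, i) = max(K - S_T, 0):
  V(3,0) = 0.000000; V(3,1) = 0.000000; V(3,2) = 42.556530; V(3,3) = 78.556454
Backward induction: V(k, i) = exp(-r*dt) * [p * V(k+1, i) + (1-p) * V(k+1, i+1)].
  V(2,0) = exp(-r*dt) * [p*0.000000 + (1-p)*0.000000] = 0.000000
  V(2,1) = exp(-r*dt) * [p*0.000000 + (1-p)*42.556530] = 24.822531
  V(2,2) = exp(-r*dt) * [p*42.556530 + (1-p)*78.556454] = 63.089143
  V(1,0) = exp(-r*dt) * [p*0.000000 + (1-p)*24.822531] = 14.478578
  V(1,1) = exp(-r*dt) * [p*24.822531 + (1-p)*63.089143] = 46.871272
  V(0,0) = exp(-r*dt) * [p*14.478578 + (1-p)*46.871272] = 33.214317


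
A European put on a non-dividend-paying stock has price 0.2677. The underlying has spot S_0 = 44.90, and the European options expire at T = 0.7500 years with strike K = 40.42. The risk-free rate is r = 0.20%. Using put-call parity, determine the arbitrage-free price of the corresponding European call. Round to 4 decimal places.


Put-call parity: C - P = S_0 * exp(-qT) - K * exp(-rT).
S_0 * exp(-qT) = 44.9000 * 1.00000000 = 44.90000000
K * exp(-rT) = 40.4200 * 0.99850112 = 40.35941545
C = P + S*exp(-qT) - K*exp(-rT)
C = 0.2677 + 44.90000000 - 40.35941545 = 4.8083

Answer: Call price = 4.8083


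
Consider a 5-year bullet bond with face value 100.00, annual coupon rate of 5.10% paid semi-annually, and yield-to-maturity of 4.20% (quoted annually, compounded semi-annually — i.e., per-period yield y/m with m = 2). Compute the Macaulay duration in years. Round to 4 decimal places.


Coupon per period c = face * coupon_rate / m = 2.550000
Periods per year m = 2; per-period yield y/m = 0.021000
Number of cashflows N = 10
Cashflows (t years, CF_t, discount factor 1/(1+y/m)^(m*t), PV):
  t = 0.5000: CF_t = 2.550000, DF = 0.979432, PV = 2.497551
  t = 1.0000: CF_t = 2.550000, DF = 0.959287, PV = 2.446182
  t = 1.5000: CF_t = 2.550000, DF = 0.939556, PV = 2.395868
  t = 2.0000: CF_t = 2.550000, DF = 0.920231, PV = 2.346590
  t = 2.5000: CF_t = 2.550000, DF = 0.901304, PV = 2.298325
  t = 3.0000: CF_t = 2.550000, DF = 0.882766, PV = 2.251053
  t = 3.5000: CF_t = 2.550000, DF = 0.864609, PV = 2.204753
  t = 4.0000: CF_t = 2.550000, DF = 0.846826, PV = 2.159406
  t = 4.5000: CF_t = 2.550000, DF = 0.829408, PV = 2.114991
  t = 5.0000: CF_t = 102.550000, DF = 0.812349, PV = 83.306376
Price P = sum_t PV_t = 104.021096
Macaulay numerator sum_t t * PV_t:
  t * PV_t at t = 0.5000: 1.248776
  t * PV_t at t = 1.0000: 2.446182
  t * PV_t at t = 1.5000: 3.593803
  t * PV_t at t = 2.0000: 4.693180
  t * PV_t at t = 2.5000: 5.745813
  t * PV_t at t = 3.0000: 6.753159
  t * PV_t at t = 3.5000: 7.716636
  t * PV_t at t = 4.0000: 8.637623
  t * PV_t at t = 4.5000: 9.517459
  t * PV_t at t = 5.0000: 416.531882
Macaulay duration D = (sum_t t * PV_t) / P = 466.884512 / 104.021096 = 4.488364

Answer: Macaulay duration = 4.4884 years


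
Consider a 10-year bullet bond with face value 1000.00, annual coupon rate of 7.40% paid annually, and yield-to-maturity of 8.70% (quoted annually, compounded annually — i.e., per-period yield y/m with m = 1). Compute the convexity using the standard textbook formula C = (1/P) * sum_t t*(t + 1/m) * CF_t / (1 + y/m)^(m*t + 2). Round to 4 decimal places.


Answer: Convexity = 60.1812

Derivation:
Coupon per period c = face * coupon_rate / m = 74.000000
Periods per year m = 1; per-period yield y/m = 0.087000
Number of cashflows N = 10
Cashflows (t years, CF_t, discount factor 1/(1+y/m)^(m*t), PV):
  t = 1.0000: CF_t = 74.000000, DF = 0.919963, PV = 68.077277
  t = 2.0000: CF_t = 74.000000, DF = 0.846332, PV = 62.628590
  t = 3.0000: CF_t = 74.000000, DF = 0.778595, PV = 57.615998
  t = 4.0000: CF_t = 74.000000, DF = 0.716278, PV = 53.004598
  t = 5.0000: CF_t = 74.000000, DF = 0.658950, PV = 48.762279
  t = 6.0000: CF_t = 74.000000, DF = 0.606209, PV = 44.859503
  t = 7.0000: CF_t = 74.000000, DF = 0.557690, PV = 41.269092
  t = 8.0000: CF_t = 74.000000, DF = 0.513055, PV = 37.966046
  t = 9.0000: CF_t = 74.000000, DF = 0.471991, PV = 34.927365
  t = 10.0000: CF_t = 1074.000000, DF = 0.434215, PV = 466.346628
Price P = sum_t PV_t = 915.457375
Convexity numerator sum_t t*(t + 1/m) * CF_t / (1+y/m)^(m*t + 2):
  t = 1.0000: term = 115.231996
  t = 2.0000: term = 318.027587
  t = 3.0000: term = 585.147354
  t = 4.0000: term = 897.190055
  t = 5.0000: term = 1238.072753
  t = 6.0000: term = 1594.573923
  t = 7.0000: term = 1955.932441
  t = 8.0000: term = 2313.496119
  t = 9.0000: term = 2660.414120
  t = 10.0000: term = 43415.263126
Convexity = (1/P) * sum = 55093.349473 / 915.457375 = 60.181229


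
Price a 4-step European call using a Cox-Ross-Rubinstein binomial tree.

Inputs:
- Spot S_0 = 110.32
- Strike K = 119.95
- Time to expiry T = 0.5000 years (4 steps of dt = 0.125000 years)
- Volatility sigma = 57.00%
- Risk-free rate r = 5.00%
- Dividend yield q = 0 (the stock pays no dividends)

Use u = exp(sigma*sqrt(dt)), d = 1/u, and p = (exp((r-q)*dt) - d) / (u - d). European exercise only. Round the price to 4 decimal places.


Answer: Price = V(0,0) = 15.2876

Derivation:
dt = T/N = 0.125000
u = exp(sigma*sqrt(dt)) = 1.223267; d = 1/u = 0.817483
p = (exp((r-q)*dt) - d) / (u - d) = 0.465239
Discount per step: exp(-r*dt) = 0.993769
Stock lattice S(k, i) with i counting down-moves:
  k=0: S(0,0) = 110.3200
  k=1: S(1,0) = 134.9509; S(1,1) = 90.1847
  k=2: S(2,0) = 165.0810; S(2,1) = 110.3200; S(2,2) = 73.7244
  k=3: S(3,0) = 201.9382; S(3,1) = 134.9509; S(3,2) = 90.1847; S(3,3) = 60.2685
  k=4: S(4,0) = 247.0244; S(4,1) = 165.0810; S(4,2) = 110.3200; S(4,3) = 73.7244; S(4,4) = 49.2684
Terminal payoffs V(N, i) = max(S_T - K, 0):
  V(4,0) = 127.074362; V(4,1) = 45.130973; V(4,2) = 0.000000; V(4,3) = 0.000000; V(4,4) = 0.000000
Backward induction: V(k, i) = exp(-r*dt) * [p * V(k+1, i) + (1-p) * V(k+1, i+1)].
  V(3,0) = exp(-r*dt) * [p*127.074362 + (1-p)*45.130973] = 82.735514
  V(3,1) = exp(-r*dt) * [p*45.130973 + (1-p)*0.000000] = 20.865867
  V(3,2) = exp(-r*dt) * [p*0.000000 + (1-p)*0.000000] = 0.000000
  V(3,3) = exp(-r*dt) * [p*0.000000 + (1-p)*0.000000] = 0.000000
  V(2,0) = exp(-r*dt) * [p*82.735514 + (1-p)*20.865867] = 49.340692
  V(2,1) = exp(-r*dt) * [p*20.865867 + (1-p)*0.000000] = 9.647131
  V(2,2) = exp(-r*dt) * [p*0.000000 + (1-p)*0.000000] = 0.000000
  V(1,0) = exp(-r*dt) * [p*49.340692 + (1-p)*9.647131] = 27.938956
  V(1,1) = exp(-r*dt) * [p*9.647131 + (1-p)*0.000000] = 4.460257
  V(0,0) = exp(-r*dt) * [p*27.938956 + (1-p)*4.460257] = 15.287616


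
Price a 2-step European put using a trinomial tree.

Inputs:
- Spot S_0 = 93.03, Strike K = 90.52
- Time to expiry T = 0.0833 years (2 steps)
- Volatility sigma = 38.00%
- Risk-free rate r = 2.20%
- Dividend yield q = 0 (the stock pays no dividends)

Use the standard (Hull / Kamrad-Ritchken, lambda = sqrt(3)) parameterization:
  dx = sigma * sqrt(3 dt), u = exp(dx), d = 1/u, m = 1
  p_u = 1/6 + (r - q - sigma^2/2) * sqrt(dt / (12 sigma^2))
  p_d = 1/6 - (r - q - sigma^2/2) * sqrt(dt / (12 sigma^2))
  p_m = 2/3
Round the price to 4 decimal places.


Answer: Price = V(0,0) = 2.7216

Derivation:
dt = T/N = 0.041650; dx = sigma*sqrt(3*dt) = 0.134323
u = exp(dx) = 1.143763; d = 1/u = 0.874307
p_u = 0.158884, p_m = 0.666667, p_d = 0.174449
Discount per step: exp(-r*dt) = 0.999084
Stock lattice S(k, j) with j the centered position index:
  k=0: S(0,+0) = 93.0300
  k=1: S(1,-1) = 81.3368; S(1,+0) = 93.0300; S(1,+1) = 106.4042
  k=2: S(2,-2) = 71.1134; S(2,-1) = 81.3368; S(2,+0) = 93.0300; S(2,+1) = 106.4042; S(2,+2) = 121.7012
Terminal payoffs V(N, j) = max(K - S_T, 0):
  V(2,-2) = 19.406642; V(2,-1) = 9.183196; V(2,+0) = 0.000000; V(2,+1) = 0.000000; V(2,+2) = 0.000000
Backward induction: V(k, j) = exp(-r*dt) * [p_u * V(k+1, j+1) + p_m * V(k+1, j) + p_d * V(k+1, j-1)]
  V(1,-1) = exp(-r*dt) * [p_u*0.000000 + p_m*9.183196 + p_d*19.406642] = 9.498902
  V(1,+0) = exp(-r*dt) * [p_u*0.000000 + p_m*0.000000 + p_d*9.183196] = 1.600537
  V(1,+1) = exp(-r*dt) * [p_u*0.000000 + p_m*0.000000 + p_d*0.000000] = 0.000000
  V(0,+0) = exp(-r*dt) * [p_u*0.000000 + p_m*1.600537 + p_d*9.498902] = 2.721608


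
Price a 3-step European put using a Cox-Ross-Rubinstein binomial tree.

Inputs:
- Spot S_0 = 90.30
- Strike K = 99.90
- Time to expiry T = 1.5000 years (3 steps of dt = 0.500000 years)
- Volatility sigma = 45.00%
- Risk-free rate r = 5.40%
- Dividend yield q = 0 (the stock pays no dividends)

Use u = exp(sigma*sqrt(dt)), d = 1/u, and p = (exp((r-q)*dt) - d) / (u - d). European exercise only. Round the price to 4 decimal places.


dt = T/N = 0.500000
u = exp(sigma*sqrt(dt)) = 1.374648; d = 1/u = 0.727459
p = (exp((r-q)*dt) - d) / (u - d) = 0.463402
Discount per step: exp(-r*dt) = 0.973361
Stock lattice S(k, i) with i counting down-moves:
  k=0: S(0,0) = 90.3000
  k=1: S(1,0) = 124.1308; S(1,1) = 65.6895
  k=2: S(2,0) = 170.6362; S(2,1) = 90.3000; S(2,2) = 47.7864
  k=3: S(3,0) = 234.5647; S(3,1) = 124.1308; S(3,2) = 65.6895; S(3,3) = 34.7626
Terminal payoffs V(N, i) = max(K - S_T, 0):
  V(3,0) = 0.000000; V(3,1) = 0.000000; V(3,2) = 34.210479; V(3,3) = 65.137358
Backward induction: V(k, i) = exp(-r*dt) * [p * V(k+1, i) + (1-p) * V(k+1, i+1)].
  V(2,0) = exp(-r*dt) * [p*0.000000 + (1-p)*0.000000] = 0.000000
  V(2,1) = exp(-r*dt) * [p*0.000000 + (1-p)*34.210479] = 17.868257
  V(2,2) = exp(-r*dt) * [p*34.210479 + (1-p)*65.137358] = 49.452375
  V(1,0) = exp(-r*dt) * [p*0.000000 + (1-p)*17.868257] = 9.332655
  V(1,1) = exp(-r*dt) * [p*17.868257 + (1-p)*49.452375] = 33.888767
  V(0,0) = exp(-r*dt) * [p*9.332655 + (1-p)*33.888767] = 21.909790

Answer: Price = V(0,0) = 21.9098


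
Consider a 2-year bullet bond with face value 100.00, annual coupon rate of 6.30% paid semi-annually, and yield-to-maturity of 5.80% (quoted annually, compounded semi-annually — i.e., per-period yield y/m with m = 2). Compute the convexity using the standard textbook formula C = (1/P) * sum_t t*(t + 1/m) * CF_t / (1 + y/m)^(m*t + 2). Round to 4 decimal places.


Answer: Convexity = 4.4417

Derivation:
Coupon per period c = face * coupon_rate / m = 3.150000
Periods per year m = 2; per-period yield y/m = 0.029000
Number of cashflows N = 4
Cashflows (t years, CF_t, discount factor 1/(1+y/m)^(m*t), PV):
  t = 0.5000: CF_t = 3.150000, DF = 0.971817, PV = 3.061224
  t = 1.0000: CF_t = 3.150000, DF = 0.944429, PV = 2.974951
  t = 1.5000: CF_t = 3.150000, DF = 0.917812, PV = 2.891109
  t = 2.0000: CF_t = 103.150000, DF = 0.891946, PV = 92.004217
Price P = sum_t PV_t = 100.931501
Convexity numerator sum_t t*(t + 1/m) * CF_t / (1+y/m)^(m*t + 2):
  t = 0.5000: term = 1.445554
  t = 1.0000: term = 4.214444
  t = 1.5000: term = 8.191340
  t = 2.0000: term = 434.457189
Convexity = (1/P) * sum = 448.308527 / 100.931501 = 4.441711


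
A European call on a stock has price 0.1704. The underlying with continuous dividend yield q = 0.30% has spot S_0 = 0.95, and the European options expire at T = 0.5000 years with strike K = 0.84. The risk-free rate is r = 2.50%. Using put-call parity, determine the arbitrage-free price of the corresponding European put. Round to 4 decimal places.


Put-call parity: C - P = S_0 * exp(-qT) - K * exp(-rT).
S_0 * exp(-qT) = 0.9500 * 0.99850112 = 0.94857607
K * exp(-rT) = 0.8400 * 0.98757780 = 0.82956535
P = C - S*exp(-qT) + K*exp(-rT)
P = 0.1704 - 0.94857607 + 0.82956535 = 0.0514

Answer: Put price = 0.0514


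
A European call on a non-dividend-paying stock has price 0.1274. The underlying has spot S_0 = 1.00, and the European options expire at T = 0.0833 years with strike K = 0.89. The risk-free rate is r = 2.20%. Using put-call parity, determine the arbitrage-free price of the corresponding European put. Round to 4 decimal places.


Answer: Put price = 0.0158

Derivation:
Put-call parity: C - P = S_0 * exp(-qT) - K * exp(-rT).
S_0 * exp(-qT) = 1.0000 * 1.00000000 = 1.00000000
K * exp(-rT) = 0.8900 * 0.99816908 = 0.88837048
P = C - S*exp(-qT) + K*exp(-rT)
P = 0.1274 - 1.00000000 + 0.88837048 = 0.0158


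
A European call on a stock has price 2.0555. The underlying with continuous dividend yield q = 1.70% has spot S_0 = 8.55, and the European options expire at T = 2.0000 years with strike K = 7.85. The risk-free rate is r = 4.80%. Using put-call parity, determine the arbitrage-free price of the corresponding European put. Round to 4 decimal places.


Put-call parity: C - P = S_0 * exp(-qT) - K * exp(-rT).
S_0 * exp(-qT) = 8.5500 * 0.96657150 = 8.26418636
K * exp(-rT) = 7.8500 * 0.90846402 = 7.13144253
P = C - S*exp(-qT) + K*exp(-rT)
P = 2.0555 - 8.26418636 + 7.13144253 = 0.9228

Answer: Put price = 0.9228


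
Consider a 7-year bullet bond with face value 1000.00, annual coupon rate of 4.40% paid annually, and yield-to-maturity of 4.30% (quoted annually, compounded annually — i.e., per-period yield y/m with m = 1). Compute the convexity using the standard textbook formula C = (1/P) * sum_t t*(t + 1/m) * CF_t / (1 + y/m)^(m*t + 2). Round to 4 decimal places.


Coupon per period c = face * coupon_rate / m = 44.000000
Periods per year m = 1; per-period yield y/m = 0.043000
Number of cashflows N = 7
Cashflows (t years, CF_t, discount factor 1/(1+y/m)^(m*t), PV):
  t = 1.0000: CF_t = 44.000000, DF = 0.958773, PV = 42.186002
  t = 2.0000: CF_t = 44.000000, DF = 0.919245, PV = 40.446790
  t = 3.0000: CF_t = 44.000000, DF = 0.881347, PV = 38.779281
  t = 4.0000: CF_t = 44.000000, DF = 0.845012, PV = 37.180519
  t = 5.0000: CF_t = 44.000000, DF = 0.810174, PV = 35.647669
  t = 6.0000: CF_t = 44.000000, DF = 0.776773, PV = 34.178014
  t = 7.0000: CF_t = 1044.000000, DF = 0.744749, PV = 777.517799
Price P = sum_t PV_t = 1005.936073
Convexity numerator sum_t t*(t + 1/m) * CF_t / (1+y/m)^(m*t + 2):
  t = 1.0000: term = 77.558562
  t = 2.0000: term = 223.083111
  t = 3.0000: term = 427.772026
  t = 4.0000: term = 683.560284
  t = 5.0000: term = 983.068481
  t = 6.0000: term = 1319.555009
  t = 7.0000: term = 40024.853395
Convexity = (1/P) * sum = 43739.450868 / 1005.936073 = 43.481342

Answer: Convexity = 43.4813


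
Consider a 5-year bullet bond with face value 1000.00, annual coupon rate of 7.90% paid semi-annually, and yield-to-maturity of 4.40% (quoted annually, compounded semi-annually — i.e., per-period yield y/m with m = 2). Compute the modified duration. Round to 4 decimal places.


Coupon per period c = face * coupon_rate / m = 39.500000
Periods per year m = 2; per-period yield y/m = 0.022000
Number of cashflows N = 10
Cashflows (t years, CF_t, discount factor 1/(1+y/m)^(m*t), PV):
  t = 0.5000: CF_t = 39.500000, DF = 0.978474, PV = 38.649706
  t = 1.0000: CF_t = 39.500000, DF = 0.957411, PV = 37.817717
  t = 1.5000: CF_t = 39.500000, DF = 0.936801, PV = 37.003637
  t = 2.0000: CF_t = 39.500000, DF = 0.916635, PV = 36.207081
  t = 2.5000: CF_t = 39.500000, DF = 0.896903, PV = 35.427672
  t = 3.0000: CF_t = 39.500000, DF = 0.877596, PV = 34.665041
  t = 3.5000: CF_t = 39.500000, DF = 0.858704, PV = 33.918827
  t = 4.0000: CF_t = 39.500000, DF = 0.840220, PV = 33.188676
  t = 4.5000: CF_t = 39.500000, DF = 0.822133, PV = 32.474243
  t = 5.0000: CF_t = 1039.500000, DF = 0.804435, PV = 836.210344
Price P = sum_t PV_t = 1155.562944
First compute Macaulay numerator sum_t t * PV_t:
  t * PV_t at t = 0.5000: 19.324853
  t * PV_t at t = 1.0000: 37.817717
  t * PV_t at t = 1.5000: 55.505455
  t * PV_t at t = 2.0000: 72.414162
  t * PV_t at t = 2.5000: 88.569180
  t * PV_t at t = 3.0000: 103.995124
  t * PV_t at t = 3.5000: 118.715895
  t * PV_t at t = 4.0000: 132.754705
  t * PV_t at t = 4.5000: 146.134093
  t * PV_t at t = 5.0000: 4181.051722
Macaulay duration D = 4956.282904 / 1155.562944 = 4.289064
Modified duration = D / (1 + y/m) = 4.289064 / (1 + 0.022000) = 4.196735

Answer: Modified duration = 4.1967


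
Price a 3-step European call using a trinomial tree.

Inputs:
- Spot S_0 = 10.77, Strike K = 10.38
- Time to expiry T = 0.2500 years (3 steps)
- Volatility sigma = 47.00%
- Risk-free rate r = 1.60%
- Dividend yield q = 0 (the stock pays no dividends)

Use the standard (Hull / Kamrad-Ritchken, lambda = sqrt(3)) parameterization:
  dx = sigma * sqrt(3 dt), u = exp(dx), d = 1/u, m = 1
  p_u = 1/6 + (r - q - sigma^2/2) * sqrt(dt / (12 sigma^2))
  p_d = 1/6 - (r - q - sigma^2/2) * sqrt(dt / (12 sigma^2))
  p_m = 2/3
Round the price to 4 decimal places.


dt = T/N = 0.083333; dx = sigma*sqrt(3*dt) = 0.235000
u = exp(dx) = 1.264909; d = 1/u = 0.790571
p_u = 0.149920, p_m = 0.666667, p_d = 0.183413
Discount per step: exp(-r*dt) = 0.998668
Stock lattice S(k, j) with j the centered position index:
  k=0: S(0,+0) = 10.7700
  k=1: S(1,-1) = 8.5144; S(1,+0) = 10.7700; S(1,+1) = 13.6231
  k=2: S(2,-2) = 6.7313; S(2,-1) = 8.5144; S(2,+0) = 10.7700; S(2,+1) = 13.6231; S(2,+2) = 17.2319
  k=3: S(3,-3) = 5.3215; S(3,-2) = 6.7313; S(3,-1) = 8.5144; S(3,+0) = 10.7700; S(3,+1) = 13.6231; S(3,+2) = 17.2319; S(3,+3) = 21.7968
Terminal payoffs V(N, j) = max(S_T - K, 0):
  V(3,-3) = 0.000000; V(3,-2) = 0.000000; V(3,-1) = 0.000000; V(3,+0) = 0.390000; V(3,+1) = 3.243067; V(3,+2) = 6.851937; V(3,+3) = 11.416829
Backward induction: V(k, j) = exp(-r*dt) * [p_u * V(k+1, j+1) + p_m * V(k+1, j) + p_d * V(k+1, j-1)]
  V(2,-2) = exp(-r*dt) * [p_u*0.000000 + p_m*0.000000 + p_d*0.000000] = 0.000000
  V(2,-1) = exp(-r*dt) * [p_u*0.390000 + p_m*0.000000 + p_d*0.000000] = 0.058391
  V(2,+0) = exp(-r*dt) * [p_u*3.243067 + p_m*0.390000 + p_d*0.000000] = 0.745207
  V(2,+1) = exp(-r*dt) * [p_u*6.851937 + p_m*3.243067 + p_d*0.390000] = 3.256475
  V(2,+2) = exp(-r*dt) * [p_u*11.416829 + p_m*6.851937 + p_d*3.243067] = 6.865233
  V(1,-1) = exp(-r*dt) * [p_u*0.745207 + p_m*0.058391 + p_d*0.000000] = 0.150448
  V(1,+0) = exp(-r*dt) * [p_u*3.256475 + p_m*0.745207 + p_d*0.058391] = 0.994399
  V(1,+1) = exp(-r*dt) * [p_u*6.865233 + p_m*3.256475 + p_d*0.745207] = 3.332455
  V(0,+0) = exp(-r*dt) * [p_u*3.332455 + p_m*0.994399 + p_d*0.150448] = 1.188544

Answer: Price = V(0,0) = 1.1885


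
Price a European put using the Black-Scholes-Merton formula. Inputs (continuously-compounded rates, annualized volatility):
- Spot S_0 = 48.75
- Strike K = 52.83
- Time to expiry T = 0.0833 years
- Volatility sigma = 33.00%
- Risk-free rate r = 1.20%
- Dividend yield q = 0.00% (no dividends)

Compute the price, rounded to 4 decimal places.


Answer: Price = 4.5742

Derivation:
d1 = (ln(S/K) + (r - q + 0.5*sigma^2) * T) / (sigma * sqrt(T)) = -0.78576008
d2 = d1 - sigma * sqrt(T) = -0.88100382
exp(-rT) = 0.99900090; exp(-qT) = 1.00000000
P = K * exp(-rT) * N(-d2) - S_0 * exp(-qT) * N(-d1)
N(-d1) = 0.78399597; N(-d2) = 0.81084212
P = 52.8300 * 0.99900090 * 0.81084212 - 48.7500 * 1.00000000 * 0.78399597 = 4.5742


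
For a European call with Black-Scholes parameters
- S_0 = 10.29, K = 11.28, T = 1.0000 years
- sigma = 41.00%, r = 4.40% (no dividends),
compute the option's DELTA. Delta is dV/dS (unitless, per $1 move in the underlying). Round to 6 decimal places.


Answer: Delta = 0.535170

Derivation:
d1 = 0.0882714726; d2 = -0.3217285274
phi(d1) = 0.3973910543; exp(-qT) = 1.0000000000; exp(-rT) = 0.9569539575
N(d1) = 0.5351695440
Delta = exp(-qT) * N(d1) = 1.0000000000 * 0.5351695440 = 0.535170


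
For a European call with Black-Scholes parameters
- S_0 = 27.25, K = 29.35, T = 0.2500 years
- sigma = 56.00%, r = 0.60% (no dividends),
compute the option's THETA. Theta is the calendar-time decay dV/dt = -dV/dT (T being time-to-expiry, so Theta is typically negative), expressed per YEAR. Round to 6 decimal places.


Answer: Theta = -6.104945

Derivation:
d1 = -0.1197822327; d2 = -0.3997822327
phi(d1) = 0.3960905529; exp(-qT) = 1.0000000000; exp(-rT) = 0.9985011244
Theta = -S*exp(-qT)*phi(d1)*sigma/(2*sqrt(T)) - r*K*exp(-rT)*N(d2) + q*S*exp(-qT)*N(d1)
N(d1) = 0.4523278284; N(d2) = 0.3446584591; sqrt(T) = 0.5000000000
Term 1 = -27.2500 * 1.0000000000 * 0.3960905529 * 0.5600 / (2 * 0.5000000000) = -6.0443418373
Term 2 = -0.0060 * 29.3500 * 0.9985011244 * 0.3446584591 = -0.0606033814
Term 3 = 0 (no dividend yield, q = 0)
Theta = -6.0443418373 + (-0.0606033814) + (0.0000000000) = -6.104945


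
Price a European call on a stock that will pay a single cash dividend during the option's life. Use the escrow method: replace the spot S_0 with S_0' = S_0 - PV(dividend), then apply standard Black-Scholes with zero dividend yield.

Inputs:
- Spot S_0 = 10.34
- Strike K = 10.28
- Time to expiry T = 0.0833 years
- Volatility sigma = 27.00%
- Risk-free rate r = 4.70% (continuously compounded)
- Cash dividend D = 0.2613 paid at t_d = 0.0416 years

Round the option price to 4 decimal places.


Answer: Price = 0.2419

Derivation:
PV(D) = D * exp(-r * t_d) = 0.2613 * 0.99804671 = 0.26078961
S_0' = S_0 - PV(D) = 10.3400 - 0.26078961 = 10.07921039
d1 = (ln(S_0'/K) + (r + sigma^2/2)*T) / (sigma*sqrt(T)) = -0.16392263
d2 = d1 - sigma*sqrt(T) = -0.24184933
exp(-rT) = 0.99609255
N(d1) = 0.43489602; N(d2) = 0.40444846
C = S_0' * N(d1) - K * exp(-rT) * N(d2) = 10.07921039 * 0.43489602 - 10.2800 * 0.99609255 * 0.40444846 = 0.2419


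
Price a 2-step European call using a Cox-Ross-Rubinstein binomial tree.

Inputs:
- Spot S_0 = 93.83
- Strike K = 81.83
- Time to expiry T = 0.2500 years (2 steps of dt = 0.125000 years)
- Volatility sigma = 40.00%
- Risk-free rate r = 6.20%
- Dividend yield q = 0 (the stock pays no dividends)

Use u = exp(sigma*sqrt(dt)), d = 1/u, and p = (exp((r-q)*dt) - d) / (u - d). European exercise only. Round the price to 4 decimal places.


Answer: Price = V(0,0) = 16.0818

Derivation:
dt = T/N = 0.125000
u = exp(sigma*sqrt(dt)) = 1.151910; d = 1/u = 0.868123
p = (exp((r-q)*dt) - d) / (u - d) = 0.492119
Discount per step: exp(-r*dt) = 0.992280
Stock lattice S(k, i) with i counting down-moves:
  k=0: S(0,0) = 93.8300
  k=1: S(1,0) = 108.0837; S(1,1) = 81.4560
  k=2: S(2,0) = 124.5027; S(2,1) = 93.8300; S(2,2) = 70.7139
Terminal payoffs V(N, i) = max(S_T - K, 0):
  V(2,0) = 42.672693; V(2,1) = 12.000000; V(2,2) = 0.000000
Backward induction: V(k, i) = exp(-r*dt) * [p * V(k+1, i) + (1-p) * V(k+1, i+1)].
  V(1,0) = exp(-r*dt) * [p*42.672693 + (1-p)*12.000000] = 26.885438
  V(1,1) = exp(-r*dt) * [p*12.000000 + (1-p)*0.000000] = 5.859836
  V(0,0) = exp(-r*dt) * [p*26.885438 + (1-p)*5.859836] = 16.081812


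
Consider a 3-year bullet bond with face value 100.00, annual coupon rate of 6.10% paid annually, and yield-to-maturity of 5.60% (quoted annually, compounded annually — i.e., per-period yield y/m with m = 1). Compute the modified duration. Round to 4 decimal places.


Coupon per period c = face * coupon_rate / m = 6.100000
Periods per year m = 1; per-period yield y/m = 0.056000
Number of cashflows N = 3
Cashflows (t years, CF_t, discount factor 1/(1+y/m)^(m*t), PV):
  t = 1.0000: CF_t = 6.100000, DF = 0.946970, PV = 5.776515
  t = 2.0000: CF_t = 6.100000, DF = 0.896752, PV = 5.470185
  t = 3.0000: CF_t = 106.100000, DF = 0.849197, PV = 90.099759
Price P = sum_t PV_t = 101.346459
First compute Macaulay numerator sum_t t * PV_t:
  t * PV_t at t = 1.0000: 5.776515
  t * PV_t at t = 2.0000: 10.940370
  t * PV_t at t = 3.0000: 270.299277
Macaulay duration D = 287.016162 / 101.346459 = 2.832030
Modified duration = D / (1 + y/m) = 2.832030 / (1 + 0.056000) = 2.681846

Answer: Modified duration = 2.6818


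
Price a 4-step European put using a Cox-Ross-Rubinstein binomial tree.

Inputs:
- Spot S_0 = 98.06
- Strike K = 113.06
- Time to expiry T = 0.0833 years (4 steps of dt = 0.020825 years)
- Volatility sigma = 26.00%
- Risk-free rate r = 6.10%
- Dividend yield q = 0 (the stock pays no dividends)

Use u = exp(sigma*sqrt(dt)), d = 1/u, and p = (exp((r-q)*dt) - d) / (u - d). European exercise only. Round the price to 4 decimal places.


Answer: Price = V(0,0) = 14.4850

Derivation:
dt = T/N = 0.020825
u = exp(sigma*sqrt(dt)) = 1.038233; d = 1/u = 0.963175
p = (exp((r-q)*dt) - d) / (u - d) = 0.507556
Discount per step: exp(-r*dt) = 0.998730
Stock lattice S(k, i) with i counting down-moves:
  k=0: S(0,0) = 98.0600
  k=1: S(1,0) = 101.8091; S(1,1) = 94.4489
  k=2: S(2,0) = 105.7016; S(2,1) = 98.0600; S(2,2) = 90.9708
  k=3: S(3,0) = 109.7429; S(3,1) = 101.8091; S(3,2) = 94.4489; S(3,3) = 87.6208
  k=4: S(4,0) = 113.9387; S(4,1) = 105.7016; S(4,2) = 98.0600; S(4,3) = 90.9708; S(4,4) = 84.3942
Terminal payoffs V(N, i) = max(K - S_T, 0):
  V(4,0) = 0.000000; V(4,1) = 7.358397; V(4,2) = 15.000000; V(4,3) = 22.089160; V(4,4) = 28.665816
Backward induction: V(k, i) = exp(-r*dt) * [p * V(k+1, i) + (1-p) * V(k+1, i+1)].
  V(3,0) = exp(-r*dt) * [p*0.000000 + (1-p)*7.358397] = 3.618996
  V(3,1) = exp(-r*dt) * [p*7.358397 + (1-p)*15.000000] = 11.107337
  V(3,2) = exp(-r*dt) * [p*15.000000 + (1-p)*22.089160] = 18.467537
  V(3,3) = exp(-r*dt) * [p*22.089160 + (1-p)*28.665816] = 25.295638
  V(2,0) = exp(-r*dt) * [p*3.618996 + (1-p)*11.107337] = 7.297306
  V(2,1) = exp(-r*dt) * [p*11.107337 + (1-p)*18.467537] = 14.713119
  V(2,2) = exp(-r*dt) * [p*18.467537 + (1-p)*25.295638] = 21.802279
  V(1,0) = exp(-r*dt) * [p*7.297306 + (1-p)*14.713119] = 10.935276
  V(1,1) = exp(-r*dt) * [p*14.713119 + (1-p)*21.802279] = 18.181020
  V(0,0) = exp(-r*dt) * [p*10.935276 + (1-p)*18.181020] = 14.484984


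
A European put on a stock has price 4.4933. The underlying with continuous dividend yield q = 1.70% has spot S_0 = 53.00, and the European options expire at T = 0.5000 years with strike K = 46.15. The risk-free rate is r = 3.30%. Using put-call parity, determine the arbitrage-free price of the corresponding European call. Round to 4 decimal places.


Answer: Call price = 11.6499

Derivation:
Put-call parity: C - P = S_0 * exp(-qT) - K * exp(-rT).
S_0 * exp(-qT) = 53.0000 * 0.99153602 = 52.55140921
K * exp(-rT) = 46.1500 * 0.98363538 = 45.39477276
C = P + S*exp(-qT) - K*exp(-rT)
C = 4.4933 + 52.55140921 - 45.39477276 = 11.6499


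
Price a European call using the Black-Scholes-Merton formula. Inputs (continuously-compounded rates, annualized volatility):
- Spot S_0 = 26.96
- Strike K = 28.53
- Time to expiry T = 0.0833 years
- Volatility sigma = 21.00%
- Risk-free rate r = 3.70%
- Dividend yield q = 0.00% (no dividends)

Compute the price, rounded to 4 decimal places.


Answer: Price = 0.1738

Derivation:
d1 = (ln(S/K) + (r - q + 0.5*sigma^2) * T) / (sigma * sqrt(T)) = -0.85271919
d2 = d1 - sigma * sqrt(T) = -0.91332885
exp(-rT) = 0.99692264; exp(-qT) = 1.00000000
C = S_0 * exp(-qT) * N(d1) - K * exp(-rT) * N(d2)
N(d1) = 0.19690752; N(d2) = 0.18053481
C = 26.9600 * 1.00000000 * 0.19690752 - 28.5300 * 0.99692264 * 0.18053481 = 0.1738


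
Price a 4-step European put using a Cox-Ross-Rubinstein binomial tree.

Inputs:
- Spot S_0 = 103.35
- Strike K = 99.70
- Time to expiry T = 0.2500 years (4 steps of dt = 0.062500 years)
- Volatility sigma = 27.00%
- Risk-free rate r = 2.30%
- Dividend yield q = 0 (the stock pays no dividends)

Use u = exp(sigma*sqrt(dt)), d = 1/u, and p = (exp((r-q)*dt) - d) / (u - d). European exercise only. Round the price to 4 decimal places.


dt = T/N = 0.062500
u = exp(sigma*sqrt(dt)) = 1.069830; d = 1/u = 0.934728
p = (exp((r-q)*dt) - d) / (u - d) = 0.493779
Discount per step: exp(-r*dt) = 0.998564
Stock lattice S(k, i) with i counting down-moves:
  k=0: S(0,0) = 103.3500
  k=1: S(1,0) = 110.5670; S(1,1) = 96.6041
  k=2: S(2,0) = 118.2879; S(2,1) = 103.3500; S(2,2) = 90.2985
  k=3: S(3,0) = 126.5479; S(3,1) = 110.5670; S(3,2) = 96.6041; S(3,3) = 84.4045
  k=4: S(4,0) = 135.3848; S(4,1) = 118.2879; S(4,2) = 103.3500; S(4,3) = 90.2985; S(4,4) = 78.8953
Terminal payoffs V(N, i) = max(K - S_T, 0):
  V(4,0) = 0.000000; V(4,1) = 0.000000; V(4,2) = 0.000000; V(4,3) = 9.401461; V(4,4) = 20.804729
Backward induction: V(k, i) = exp(-r*dt) * [p * V(k+1, i) + (1-p) * V(k+1, i+1)].
  V(3,0) = exp(-r*dt) * [p*0.000000 + (1-p)*0.000000] = 0.000000
  V(3,1) = exp(-r*dt) * [p*0.000000 + (1-p)*0.000000] = 0.000000
  V(3,2) = exp(-r*dt) * [p*0.000000 + (1-p)*9.401461] = 4.752379
  V(3,3) = exp(-r*dt) * [p*9.401461 + (1-p)*20.804729] = 15.152236
  V(2,0) = exp(-r*dt) * [p*0.000000 + (1-p)*0.000000] = 0.000000
  V(2,1) = exp(-r*dt) * [p*0.000000 + (1-p)*4.752379] = 2.402298
  V(2,2) = exp(-r*dt) * [p*4.752379 + (1-p)*15.152236] = 10.002615
  V(1,0) = exp(-r*dt) * [p*0.000000 + (1-p)*2.402298] = 1.214346
  V(1,1) = exp(-r*dt) * [p*2.402298 + (1-p)*10.002615] = 6.240759
  V(0,0) = exp(-r*dt) * [p*1.214346 + (1-p)*6.240759] = 3.753422

Answer: Price = V(0,0) = 3.7534


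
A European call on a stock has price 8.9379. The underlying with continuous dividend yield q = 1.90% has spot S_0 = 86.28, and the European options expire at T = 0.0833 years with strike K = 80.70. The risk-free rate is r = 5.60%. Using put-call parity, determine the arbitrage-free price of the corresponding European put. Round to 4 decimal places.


Answer: Put price = 3.1188

Derivation:
Put-call parity: C - P = S_0 * exp(-qT) - K * exp(-rT).
S_0 * exp(-qT) = 86.2800 * 0.99841855 = 86.14355265
K * exp(-rT) = 80.7000 * 0.99534606 = 80.32442731
P = C - S*exp(-qT) + K*exp(-rT)
P = 8.9379 - 86.14355265 + 80.32442731 = 3.1188


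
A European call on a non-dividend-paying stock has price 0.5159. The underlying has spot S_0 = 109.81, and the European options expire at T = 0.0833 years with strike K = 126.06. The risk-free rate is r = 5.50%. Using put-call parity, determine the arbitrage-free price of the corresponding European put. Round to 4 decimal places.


Answer: Put price = 16.1897

Derivation:
Put-call parity: C - P = S_0 * exp(-qT) - K * exp(-rT).
S_0 * exp(-qT) = 109.8100 * 1.00000000 = 109.81000000
K * exp(-rT) = 126.0600 * 0.99542898 = 125.48377710
P = C - S*exp(-qT) + K*exp(-rT)
P = 0.5159 - 109.81000000 + 125.48377710 = 16.1897
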